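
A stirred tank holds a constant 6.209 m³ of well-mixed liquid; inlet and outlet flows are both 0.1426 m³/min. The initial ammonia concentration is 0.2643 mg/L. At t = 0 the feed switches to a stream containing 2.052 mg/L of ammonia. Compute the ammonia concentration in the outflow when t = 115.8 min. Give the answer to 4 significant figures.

Mass balance on the solute (V constant): V dC/dt = Q(C_in − C).
Time constant τ = V/Q = 6.209/0.1426 = 43.5414 min.
This is linear first-order; C(t) = C_in + (C₀ − C_in) e^(−t/τ).
C(115.8) = 2.052 + (0.2643 − 2.052)·e^(−115.8/43.5414) = 2.052 + (-1.78770)·0.0699804 = 1.92690 mg/L.

1.927 mg/L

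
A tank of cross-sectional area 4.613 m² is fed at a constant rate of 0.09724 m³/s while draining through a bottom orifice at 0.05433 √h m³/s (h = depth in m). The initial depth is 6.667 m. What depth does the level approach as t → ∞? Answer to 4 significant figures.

3.203 m

A dh/dt = Q_in − 0.05433 √h. Steady state requires inflow = outflow:
Q_in = 0.05433 √h_ss ⇒ √h_ss = 0.09724/0.05433 = 1.78980.
h_ss = 1.78980² = 3.20339 m. (Since h₀ = 6.667 m > h_ss, the level will fall toward this value.)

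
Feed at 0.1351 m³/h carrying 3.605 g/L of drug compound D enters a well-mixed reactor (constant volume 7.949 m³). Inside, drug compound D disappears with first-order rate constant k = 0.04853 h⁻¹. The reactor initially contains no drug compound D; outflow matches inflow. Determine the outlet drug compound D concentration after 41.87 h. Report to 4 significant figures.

0.8749 g/L

V dC/dt = Q(C_in − C) − k V C.
This is linear with rate a = Q/V + k = 0.0655258 h⁻¹.
C_ss = Q C_in/(Q + kV) = 0.935051 g/L; C(t) = C_ss + (C₀ − C_ss) e^(−a t).
C(41.87) = 0.935051 + (-0.935051)·e^(−0.0655258·41.87) = 0.935051 + (-0.935051)·0.0643404 = 0.874890 g/L.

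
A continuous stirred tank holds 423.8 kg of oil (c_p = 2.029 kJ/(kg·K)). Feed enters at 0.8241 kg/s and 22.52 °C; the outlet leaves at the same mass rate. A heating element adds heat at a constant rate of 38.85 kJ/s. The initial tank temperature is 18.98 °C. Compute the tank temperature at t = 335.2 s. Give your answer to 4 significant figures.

M c_p dT/dt = ṁ c_p (T_in − T) + Q̇.
τ = M/ṁ = 514.258 s; T_ss = T_in + Q̇/(ṁ c_p) = 22.52 + 38.85/(0.8241·2.029) = 45.7543 °C.
T approaches T_ss exponentially: T(t) = T_ss + (T₀ − T_ss) e^(−t/τ).
T(335.2) = 45.7543 + (-26.7743)·e^(−335.2/514.258) = 45.7543 + (-26.7743)·0.521100 = 31.8022 °C.

31.80 °C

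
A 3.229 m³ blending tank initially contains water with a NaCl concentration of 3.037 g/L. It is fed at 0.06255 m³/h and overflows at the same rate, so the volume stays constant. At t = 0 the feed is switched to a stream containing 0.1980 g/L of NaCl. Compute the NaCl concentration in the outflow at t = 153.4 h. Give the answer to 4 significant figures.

0.3434 g/L

Unsteady species balance (constant V, well mixed): V dC/dt = Q(C_in − C).
Time constant τ = V/Q = 3.229/0.06255 = 51.6227 h.
This is linear first-order; C(t) = C_in + (C₀ − C_in) e^(−t/τ).
C(153.4) = 0.1980 + (3.037 − 0.1980)·e^(−153.4/51.6227) = 0.1980 + (2.83900)·0.0512233 = 0.343423 g/L.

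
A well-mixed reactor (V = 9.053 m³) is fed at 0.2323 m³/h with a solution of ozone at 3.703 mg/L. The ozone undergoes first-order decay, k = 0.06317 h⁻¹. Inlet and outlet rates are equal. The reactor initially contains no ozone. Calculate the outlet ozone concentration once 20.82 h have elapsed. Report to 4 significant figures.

0.9014 mg/L

Species balance: V dC/dt = Q C_in − Q C − k V C.
dC/dt = (Q/V) C_in − (Q/V + k) C; effective rate a = Q/V + k = 0.0256600 + 0.06317 = 0.0888300 h⁻¹.
C_ss = Q C_in/(Q + kV) = 1.06967 mg/L; C(t) = C_ss + (C₀ − C_ss) e^(−a t).
C(20.82) = 1.06967 + (-1.06967)·e^(−0.0888300·20.82) = 1.06967 + (-1.06967)·0.157325 = 0.901386 mg/L.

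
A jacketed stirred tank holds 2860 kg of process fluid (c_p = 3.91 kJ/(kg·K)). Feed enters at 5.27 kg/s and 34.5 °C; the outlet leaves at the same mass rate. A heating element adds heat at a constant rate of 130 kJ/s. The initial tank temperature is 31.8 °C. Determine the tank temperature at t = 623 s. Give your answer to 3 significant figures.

38.0 °C

M c_p dT/dt = ṁ c_p (T_in − T) + Q̇.
τ = M/ṁ = 542.69 s; T_ss = T_in + Q̇/(ṁ c_p) = 34.5 + 130/(5.27·3.91) = 40.809 °C.
Solution: T(t) = T_ss + (T₀ − T_ss) e^(−t/τ).
T(623) = 40.809 + (-9.0089)·e^(−623/542.69) = 40.809 + (-9.0089)·0.31728 = 37.951 °C.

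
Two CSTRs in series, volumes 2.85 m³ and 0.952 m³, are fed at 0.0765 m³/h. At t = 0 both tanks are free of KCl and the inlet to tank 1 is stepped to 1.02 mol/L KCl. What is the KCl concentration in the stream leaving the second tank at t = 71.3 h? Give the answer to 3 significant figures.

0.796 mol/L

Species balance on tank i: dCᵢ/dt = (Cᵢ₋₁ − Cᵢ)/τᵢ with τᵢ = Vᵢ/Q.
τ₁ = 2.85/0.0765 = 37.255 h; τ₂ = 0.952/0.0765 = 12.444 h.
Solving the cascade with C₁(0)=C₂(0)=0 gives C₂(t) = C_in[1 − (τ₁ e^(−t/τ₁) − τ₂ e^(−t/τ₂))/(τ₁ − τ₂)].
At t = 71.3: e^(−t/τ₁) = 0.14751, e^(−t/τ₂) = 0.0032488.
C₂ = 1.02·[1 − (37.255·0.14751 − 12.444·0.0032488)/(24.810)] = 1.02·0.78013 = 0.79573 mol/L.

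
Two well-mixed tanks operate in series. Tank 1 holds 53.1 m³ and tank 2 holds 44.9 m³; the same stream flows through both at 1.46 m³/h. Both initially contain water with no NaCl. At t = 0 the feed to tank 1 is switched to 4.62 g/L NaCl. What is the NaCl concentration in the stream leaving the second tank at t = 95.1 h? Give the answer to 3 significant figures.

Species balance on tank i: dCᵢ/dt = (Cᵢ₋₁ − Cᵢ)/τᵢ with τᵢ = Vᵢ/Q.
τ₁ = 53.1/1.46 = 36.370 h; τ₂ = 44.9/1.46 = 30.753 h.
Solving the cascade with C₁(0)=C₂(0)=0 gives C₂(t) = C_in[1 − (τ₁ e^(−t/τ₁) − τ₂ e^(−t/τ₂))/(τ₁ − τ₂)].
At t = 95.1: e^(−t/τ₁) = 0.073182, e^(−t/τ₂) = 0.045396.
C₂ = 4.62·[1 − (36.370·0.073182 − 30.753·0.045396)/(5.6164)] = 4.62·0.77467 = 3.5790 g/L.

3.58 g/L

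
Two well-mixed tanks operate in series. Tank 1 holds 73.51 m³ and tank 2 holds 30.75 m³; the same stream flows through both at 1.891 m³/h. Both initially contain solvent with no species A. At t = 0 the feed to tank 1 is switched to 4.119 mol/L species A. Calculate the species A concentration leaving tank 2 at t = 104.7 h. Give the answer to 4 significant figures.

Species balance on tank i: dCᵢ/dt = (Cᵢ₋₁ − Cᵢ)/τᵢ with τᵢ = Vᵢ/Q.
τ₁ = 73.51/1.891 = 38.8736 h; τ₂ = 30.75/1.891 = 16.2612 h.
Solving the cascade with C₁(0)=C₂(0)=0 gives C₂(t) = C_in[1 − (τ₁ e^(−t/τ₁) − τ₂ e^(−t/τ₂))/(τ₁ − τ₂)].
At t = 104.7: e^(−t/τ₁) = 0.0676543, e^(−t/τ₂) = 0.00159860.
C₂ = 4.119·[1 − (38.8736·0.0676543 − 16.2612·0.00159860)/(22.6124)] = 4.119·0.884843 = 3.64467 mol/L.

3.645 mol/L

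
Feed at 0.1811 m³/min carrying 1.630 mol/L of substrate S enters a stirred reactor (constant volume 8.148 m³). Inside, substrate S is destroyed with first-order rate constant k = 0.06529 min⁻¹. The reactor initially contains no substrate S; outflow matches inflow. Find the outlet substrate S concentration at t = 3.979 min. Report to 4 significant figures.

0.1217 mol/L

V dC/dt = Q(C_in − C) − k V C.
dC/dt = (Q/V) C_in − (Q/V + k) C; effective rate a = Q/V + k = 0.0222263 + 0.06529 = 0.0875163 min⁻¹.
C_ss = Q C_in/(Q + kV) = 0.413967 mol/L; C(t) = C_ss + (C₀ − C_ss) e^(−a t).
C(3.979) = 0.413967 + (-0.413967)·e^(−0.0875163·3.979) = 0.413967 + (-0.413967)·0.705938 = 0.121732 mol/L.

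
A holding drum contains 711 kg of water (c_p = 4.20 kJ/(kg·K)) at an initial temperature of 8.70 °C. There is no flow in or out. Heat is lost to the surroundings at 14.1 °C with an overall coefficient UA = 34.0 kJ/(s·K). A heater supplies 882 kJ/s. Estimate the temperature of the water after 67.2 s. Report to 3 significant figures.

25.5 °C

M c_p dT/dt = −UA(T − T_amb) + Q̇.
dT/dt = (T_ss − T)/τ with T_ss = T_amb + Q̇/UA = 14.1 + 882/34.0 = 40.041 °C, τ = M c_p/UA = 711·4.20/34.0 = 87.829 s.
T approaches T_ss exponentially: T(t) = T_ss + (T₀ − T_ss) e^(−t/τ).
T(67.2) = 40.041 + (-31.341)·0.46528 = 25.459 °C.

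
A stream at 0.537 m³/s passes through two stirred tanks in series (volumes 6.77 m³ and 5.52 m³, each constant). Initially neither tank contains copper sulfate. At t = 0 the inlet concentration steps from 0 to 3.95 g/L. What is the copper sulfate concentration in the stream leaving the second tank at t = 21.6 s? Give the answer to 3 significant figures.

2.23 g/L

Time constants: τᵢ = Vᵢ/Q for each well-mixed tank.
τ₁ = 6.77/0.537 = 12.607 s; τ₂ = 5.52/0.537 = 10.279 s.
Tank 1: C₁ = C_in(1 − e^(−t/τ₁)). Tank 2 (τ₁ ≠ τ₂): C₂ = C_in[1 − (τ₁ e^(−t/τ₁) − τ₂ e^(−t/τ₂))/(τ₁ − τ₂)].
At t = 21.6: e^(−t/τ₁) = 0.18027, e^(−t/τ₂) = 0.12230.
C₂ = 3.95·[1 − (12.607·0.18027 − 10.279·0.12230)/(2.3277)] = 3.95·0.56374 = 2.2268 g/L.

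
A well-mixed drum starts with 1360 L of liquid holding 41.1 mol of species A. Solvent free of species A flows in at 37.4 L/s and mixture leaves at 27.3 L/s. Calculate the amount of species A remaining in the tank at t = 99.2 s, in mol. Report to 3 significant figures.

Let m(t) be the amount of species A. Volume: V(t) = V₀ + (Q_in − Q_out) t = 1360 + 10.100 t; V(99.2) = 2361.9 L.
Species balance (pure solvent in): dm/dt = −Q_out · m/V(t).
dm/m = −Q_out dt/(V₀ + 10.100 t); integrating gives ln(m/m₀) = −(Q_out/(Q_in−Q_out)) ln(V/V₀).
m = m₀ (V₀/V)^(Q_out/(Q_in−Q_out)) = 41.1 × (1360/2361.9)^(2.7030) = 9.2442 mol.

9.24 mol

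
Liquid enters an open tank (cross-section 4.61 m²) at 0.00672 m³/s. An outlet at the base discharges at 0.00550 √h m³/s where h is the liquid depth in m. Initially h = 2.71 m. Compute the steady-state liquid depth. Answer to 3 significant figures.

1.49 m

A dh/dt = Q_in − 0.00550 √h. Steady state requires inflow = outflow:
Q_in = 0.00550 √h_ss ⇒ √h_ss = 0.00672/0.00550 = 1.2218.
h_ss = 1.2218² = 1.4928 m. (Since h₀ = 2.71 m > h_ss, the level will fall toward this value.)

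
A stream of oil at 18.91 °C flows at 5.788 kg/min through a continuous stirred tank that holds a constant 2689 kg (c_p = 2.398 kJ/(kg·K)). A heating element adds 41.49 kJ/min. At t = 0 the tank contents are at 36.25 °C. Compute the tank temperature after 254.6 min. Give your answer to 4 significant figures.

30.20 °C

Unsteady energy balance on the tank contents: M c_p dT/dt = ṁ c_p (T_in − T) + 41.49.
Rearrange: dT/dt = (T_ss − T)/τ with τ = M/ṁ = 464.582 min and T_ss = T_in + Q̇/(ṁ c_p) = 21.8993 °C.
Solution: T(t) = T_ss + (T₀ − T_ss) e^(−t/τ).
T(254.6) = 21.8993 + (14.3507)·e^(−254.6/464.582) = 21.8993 + (14.3507)·0.578094 = 30.1953 °C.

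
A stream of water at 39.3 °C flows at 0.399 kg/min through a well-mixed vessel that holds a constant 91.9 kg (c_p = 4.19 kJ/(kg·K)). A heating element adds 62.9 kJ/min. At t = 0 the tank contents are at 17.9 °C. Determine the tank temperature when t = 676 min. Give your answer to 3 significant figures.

73.8 °C

M c_p dT/dt = ṁ c_p (T_in − T) + Q̇.
Rearrange: dT/dt = (T_ss − T)/τ with τ = M/ṁ = 230.33 min and T_ss = T_in + Q̇/(ṁ c_p) = 76.924 °C.
This is linear first-order; T(t) = T_ss + (T₀ − T_ss) e^(−t/τ).
T(676) = 76.924 + (-59.024)·e^(−676/230.33) = 76.924 + (-59.024)·0.053132 = 73.788 °C.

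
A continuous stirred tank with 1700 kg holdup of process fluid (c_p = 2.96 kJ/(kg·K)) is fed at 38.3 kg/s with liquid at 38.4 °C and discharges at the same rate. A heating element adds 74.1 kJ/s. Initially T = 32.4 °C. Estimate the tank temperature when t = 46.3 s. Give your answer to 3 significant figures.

M c_p dT/dt = ṁ c_p (T_in − T) + Q̇.
Rearrange: dT/dt = (T_ss − T)/τ with τ = M/ṁ = 44.386 s and T_ss = T_in + Q̇/(ṁ c_p) = 39.054 °C.
Solution: T(t) = T_ss + (T₀ − T_ss) e^(−t/τ).
T(46.3) = 39.054 + (-6.6536)·e^(−46.3/44.386) = 39.054 + (-6.6536)·0.35236 = 36.709 °C.

36.7 °C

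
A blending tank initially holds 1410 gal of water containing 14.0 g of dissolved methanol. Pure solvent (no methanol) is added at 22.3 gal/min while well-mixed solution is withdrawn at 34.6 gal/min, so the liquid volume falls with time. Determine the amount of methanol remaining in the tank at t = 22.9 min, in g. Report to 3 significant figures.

7.48 g

Let m(t) be the amount of methanol. Volume: V(t) = V₀ + (Q_in − Q_out) t = 1410 − 12.300 t; V(22.9) = 1128.3 gal.
Species balance (pure solvent in): dm/dt = −Q_out · m/V(t).
Separate: dm/m = −Q_out dt/V(t) ⇒ ln(m/m₀) = −(Q_out/(Q_in−Q_out)) ln(V/V₀).
m = m₀ (V₀/V)^(Q_out/(Q_in−Q_out)) = 14.0 × (1410/1128.3)^(-2.8130) = 7.4796 g.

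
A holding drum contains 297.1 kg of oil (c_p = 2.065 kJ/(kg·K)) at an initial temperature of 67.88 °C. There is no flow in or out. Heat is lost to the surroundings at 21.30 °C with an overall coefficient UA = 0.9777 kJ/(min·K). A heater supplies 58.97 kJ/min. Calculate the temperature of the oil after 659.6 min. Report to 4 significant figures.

76.81 °C

Lumped-capacitance energy balance: M c_p dT/dt = UA(T_amb − T) + Q̇.
dT/dt = (T_ss − T)/τ with T_ss = T_amb + Q̇/UA = 21.30 + 58.97/0.9777 = 81.6150 °C, τ = M c_p/UA = 297.1·2.065/0.9777 = 627.505 min.
T approaches T_ss exponentially: T(t) = T_ss + (T₀ − T_ss) e^(−t/τ).
T(659.6) = 81.6150 + (-13.7350)·0.349537 = 76.8141 °C.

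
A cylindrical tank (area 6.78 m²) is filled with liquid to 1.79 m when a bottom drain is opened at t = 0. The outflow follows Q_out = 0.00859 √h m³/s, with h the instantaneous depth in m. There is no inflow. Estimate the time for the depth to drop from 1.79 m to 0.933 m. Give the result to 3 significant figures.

587 s

A dh/dt = −Q_out = −0.00859 √h.
Separate and integrate: 2(√h − √h₀) = −(0.00859/A) t.
t = 2A(√h₀ − √h)/0.00859 = 2·6.78·(√1.79 − √0.933)/0.00859
  = 13.560 × (1.3379 − 0.96592) / 0.00859 = 587.22 s.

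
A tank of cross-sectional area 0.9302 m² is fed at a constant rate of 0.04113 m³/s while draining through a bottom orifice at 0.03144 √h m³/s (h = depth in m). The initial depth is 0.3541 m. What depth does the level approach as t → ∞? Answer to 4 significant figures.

1.711 m

Level balance: A dh/dt = 0.04113 − 0.03144 √h. Setting dh/dt = 0:
Q_in = 0.03144 √h_ss ⇒ √h_ss = 0.04113/0.03144 = 1.30821.
h_ss = 1.30821² = 1.71140 m. (Since h₀ = 0.3541 m < h_ss, the level will rise toward this value.)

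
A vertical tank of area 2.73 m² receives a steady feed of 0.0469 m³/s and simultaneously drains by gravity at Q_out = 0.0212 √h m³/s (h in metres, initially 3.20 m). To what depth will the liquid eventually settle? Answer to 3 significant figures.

Volume balance on the tank: A dh/dt = Q_in − 0.0212 √h. At steady state dh/dt = 0:
Q_in = 0.0212 √h_ss ⇒ √h_ss = 0.0469/0.0212 = 2.2123.
h_ss = 2.2123² = 4.8941 m. (Since h₀ = 3.20 m < h_ss, the level will rise toward this value.)

4.89 m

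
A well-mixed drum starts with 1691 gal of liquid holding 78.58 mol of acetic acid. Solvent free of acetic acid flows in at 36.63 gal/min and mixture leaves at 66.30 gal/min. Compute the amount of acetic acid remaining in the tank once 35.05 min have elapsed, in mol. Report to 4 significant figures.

Let m(t) be the amount of acetic acid. Volume: V(t) = V₀ + (Q_in − Q_out) t = 1691 − 29.6700 t; V(35.05) = 651.067 gal.
Solute balance: dm/dt = 0 − Q_out C = −Q_out m/V(t).
Separate: dm/m = −Q_out dt/V(t) ⇒ ln(m/m₀) = −(Q_out/(Q_in−Q_out)) ln(V/V₀).
m = m₀ (V₀/V)^(Q_out/(Q_in−Q_out)) = 78.58 × (1691/651.067)^(-2.23458) = 9.31189 mol.

9.312 mol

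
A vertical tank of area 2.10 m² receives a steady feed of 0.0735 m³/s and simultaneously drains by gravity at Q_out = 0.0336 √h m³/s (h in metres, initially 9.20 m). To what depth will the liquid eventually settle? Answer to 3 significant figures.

Unsteady balance on liquid volume: A dh/dt = Q_in − 0.0336 √h. At steady state dh/dt = 0:
Q_in = 0.0336 √h_ss ⇒ √h_ss = 0.0735/0.0336 = 2.1875.
h_ss = 2.1875² = 4.7852 m. (Since h₀ = 9.20 m > h_ss, the level will fall toward this value.)

4.79 m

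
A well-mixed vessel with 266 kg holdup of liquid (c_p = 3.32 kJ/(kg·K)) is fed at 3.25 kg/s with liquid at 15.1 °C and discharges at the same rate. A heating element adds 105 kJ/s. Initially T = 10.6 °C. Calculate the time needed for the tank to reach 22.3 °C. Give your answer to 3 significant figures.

141 s

M c_p dT/dt = ṁ c_p (T_in − T) + Q̇.
τ = M/ṁ = 81.846 s; T_ss = T_in + Q̇/(ṁ c_p) = 24.831 °C.
T(t) = T_ss + (T₀ − T_ss) e^(−t/τ). Set T = 22.3:
e^(−t/τ) = (22.3 − 24.831)/(10.6 − 24.831) = 0.17786
t = −81.846 · ln(0.17786) = 141.33 s.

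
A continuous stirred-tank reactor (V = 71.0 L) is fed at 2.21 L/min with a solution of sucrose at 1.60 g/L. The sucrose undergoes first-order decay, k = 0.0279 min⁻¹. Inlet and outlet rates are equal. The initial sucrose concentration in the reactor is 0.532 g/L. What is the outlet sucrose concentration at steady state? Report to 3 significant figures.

0.844 g/L

Accumulation = in − out − consumed: V dC/dt = Q C_in − Q C − k V C.
At steady state: 0 = Q C_in − (Q + kV) C_ss, so C_ss = Q C_in/(Q + kV).
C_ss = 2.21·1.60/(2.21 + 0.0279·71.0) = 3.5360/4.1909 = 0.84373 g/L.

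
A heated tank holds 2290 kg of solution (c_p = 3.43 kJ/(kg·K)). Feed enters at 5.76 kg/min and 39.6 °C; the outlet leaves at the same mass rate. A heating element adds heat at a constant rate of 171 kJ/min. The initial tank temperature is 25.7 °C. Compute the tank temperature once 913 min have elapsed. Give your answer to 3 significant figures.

M c_p dT/dt = ṁ c_p (T_in − T) + Q̇.
τ = M/ṁ = 397.57 min; T_ss = T_in + Q̇/(ṁ c_p) = 39.6 + 171/(5.76·3.43) = 48.255 °C.
Solution: T(t) = T_ss + (T₀ − T_ss) e^(−t/τ).
T(913) = 48.255 + (-22.555)·e^(−913/397.57) = 48.255 + (-22.555)·0.10061 = 45.986 °C.

46.0 °C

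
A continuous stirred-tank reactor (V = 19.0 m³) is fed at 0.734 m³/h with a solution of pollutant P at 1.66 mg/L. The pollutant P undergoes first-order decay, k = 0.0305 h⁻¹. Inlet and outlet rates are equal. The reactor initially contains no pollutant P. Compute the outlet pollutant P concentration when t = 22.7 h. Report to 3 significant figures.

Species balance: V dC/dt = Q C_in − Q C − k V C.
This is linear with rate a = Q/V + k = 0.069132 h⁻¹.
C_ss = Q C_in/(Q + kV) = 0.92763 mg/L; C(t) = C_ss + (C₀ − C_ss) e^(−a t).
C(22.7) = 0.92763 + (-0.92763)·e^(−0.069132·22.7) = 0.92763 + (-0.92763)·0.20819 = 0.73450 mg/L.

0.735 mg/L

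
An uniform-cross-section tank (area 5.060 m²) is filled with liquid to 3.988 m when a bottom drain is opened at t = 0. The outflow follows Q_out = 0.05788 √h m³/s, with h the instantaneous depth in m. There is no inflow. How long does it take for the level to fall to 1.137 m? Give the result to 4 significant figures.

162.7 s

Accumulation of liquid (constant cross-section A): A dh/dt = −0.05788 √h.
This is separable: 2 d(√h)/dt = −0.05788/A, so √h = √h₀ − (0.05788/(2A)) t.
t = 2A(√h₀ − √h)/0.05788 = 2·5.060·(√3.988 − √1.137)/0.05788
  = 10.1200 × (1.99700 − 1.06630) / 0.05788 = 162.727 s.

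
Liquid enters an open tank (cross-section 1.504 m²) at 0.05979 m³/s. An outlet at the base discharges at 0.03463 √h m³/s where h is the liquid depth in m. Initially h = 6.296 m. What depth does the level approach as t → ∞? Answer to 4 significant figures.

2.981 m

Unsteady balance on liquid volume: A dh/dt = Q_in − 0.03463 √h. At steady state dh/dt = 0:
Q_in = 0.03463 √h_ss ⇒ √h_ss = 0.05979/0.03463 = 1.72654.
h_ss = 1.72654² = 2.98093 m. (Since h₀ = 6.296 m > h_ss, the level will fall toward this value.)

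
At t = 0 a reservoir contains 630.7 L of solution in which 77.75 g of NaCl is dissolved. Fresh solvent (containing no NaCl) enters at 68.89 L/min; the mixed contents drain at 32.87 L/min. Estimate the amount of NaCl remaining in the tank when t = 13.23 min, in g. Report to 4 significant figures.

46.52 g

Let m(t) be the amount of NaCl. Volume: V(t) = V₀ + (Q_in − Q_out) t = 630.7 + 36.0200 t; V(13.23) = 1107.24 L.
Species balance (pure solvent in): dm/dt = −Q_out · m/V(t).
Separate: dm/m = −Q_out dt/V(t) ⇒ ln(m/m₀) = −(Q_out/(Q_in−Q_out)) ln(V/V₀).
m = m₀ (V₀/V)^(Q_out/(Q_in−Q_out)) = 77.75 × (630.7/1107.24)^(0.912549) = 46.5216 g.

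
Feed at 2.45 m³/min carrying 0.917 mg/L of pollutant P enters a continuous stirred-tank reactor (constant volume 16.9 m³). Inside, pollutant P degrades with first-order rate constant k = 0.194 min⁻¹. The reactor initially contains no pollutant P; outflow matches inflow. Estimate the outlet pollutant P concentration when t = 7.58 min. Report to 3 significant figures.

0.362 mg/L

Species balance: V dC/dt = Q C_in − Q C − k V C.
This is linear with rate a = Q/V + k = 0.33897 min⁻¹.
C_ss = Q C_in/(Q + kV) = 0.39218 mg/L; C(t) = C_ss + (C₀ − C_ss) e^(−a t).
C(7.58) = 0.39218 + (-0.39218)·e^(−0.33897·7.58) = 0.39218 + (-0.39218)·0.076582 = 0.36215 mg/L.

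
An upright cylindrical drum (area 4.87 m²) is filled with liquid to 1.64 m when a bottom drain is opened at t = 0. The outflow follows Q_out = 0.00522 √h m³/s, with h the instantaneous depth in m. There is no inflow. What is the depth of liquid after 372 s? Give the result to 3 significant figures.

A dh/dt = −Q_out = −0.00522 √h.
This is separable: 2 d(√h)/dt = −0.00522/A, so √h = √h₀ − (0.00522/(2A)) t.
√h = √1.64 − 0.00522·372/(2·4.87) = 1.2806 − 0.19937 = 1.0813.
h = 1.0813² = 1.1691 m.

1.17 m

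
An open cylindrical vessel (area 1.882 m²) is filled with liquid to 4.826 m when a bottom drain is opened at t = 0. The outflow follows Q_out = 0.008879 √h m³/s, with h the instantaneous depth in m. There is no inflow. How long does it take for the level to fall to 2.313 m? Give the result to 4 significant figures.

286.6 s

With no inflow, A dh/dt = −0.008879 √h.
Separate and integrate: 2(√h − √h₀) = −(0.008879/A) t.
t = 2A(√h₀ − √h)/0.008879 = 2·1.882·(√4.826 − √2.313)/0.008879
  = 3.76400 × (2.19682 − 1.52086) / 0.008879 = 286.554 s.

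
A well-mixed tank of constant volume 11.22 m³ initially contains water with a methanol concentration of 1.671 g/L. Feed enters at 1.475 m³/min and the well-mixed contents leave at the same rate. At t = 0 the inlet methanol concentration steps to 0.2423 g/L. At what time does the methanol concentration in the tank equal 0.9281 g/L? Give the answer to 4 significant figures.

5.583 min

Species balance: V dC/dt = Q(C_in − C) ⇒ τ = V/Q = 7.60678 min.
C(t) = C_in + (C₀ − C_in) e^(−t/τ). Set C = 0.9281 and solve for t:
e^(−t/τ) = (C − C_in)/(C₀ − C_in) = (0.9281 − 0.2423)/(1.671 − 0.2423) = 0.480017
t = −τ ln(…) = 7.60678 × 0.733934 = 5.58288 min.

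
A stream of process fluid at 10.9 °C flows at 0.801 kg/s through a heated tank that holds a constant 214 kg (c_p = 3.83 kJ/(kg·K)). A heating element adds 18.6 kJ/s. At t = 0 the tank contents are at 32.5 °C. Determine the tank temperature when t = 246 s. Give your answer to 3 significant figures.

23.1 °C

Heat balance on the well-mixed liquid: M c_p dT/dt = ṁ c_p (T_in − T) + 18.6.
τ = M/ṁ = 267.17 s; T_ss = T_in + Q̇/(ṁ c_p) = 10.9 + 18.6/(0.801·3.83) = 16.963 °C.
Integrating: T(t) = T_ss + (T₀ − T_ss) e^(−t/τ).
T(246) = 16.963 + (15.537)·e^(−246/267.17) = 16.963 + (15.537)·0.39821 = 23.150 °C.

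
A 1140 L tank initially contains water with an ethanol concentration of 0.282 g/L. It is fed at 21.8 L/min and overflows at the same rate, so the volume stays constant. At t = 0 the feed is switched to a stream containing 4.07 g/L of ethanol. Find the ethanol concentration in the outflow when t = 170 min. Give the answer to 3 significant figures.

3.92 g/L

Transient balance on the dissolved component: V dC/dt = Q(C_in − C).
So dC/dt = (C_in − C)/τ with τ = V/Q = 1140/21.8 = 52.294 min.
Solution: C(t) = C_in + (C₀ − C_in) e^(−t/τ).
C(170) = 4.07 + (0.282 − 4.07)·e^(−170/52.294) = 4.07 + (-3.7880)·0.038740 = 3.9233 g/L.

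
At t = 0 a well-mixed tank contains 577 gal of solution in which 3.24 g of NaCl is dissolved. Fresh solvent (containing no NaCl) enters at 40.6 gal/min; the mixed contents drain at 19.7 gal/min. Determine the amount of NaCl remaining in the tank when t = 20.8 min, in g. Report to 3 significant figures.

Let m(t) be the amount of NaCl. Volume: V(t) = V₀ + (Q_in − Q_out) t = 577 + 20.900 t; V(20.8) = 1011.7 gal.
Solute balance: dm/dt = 0 − Q_out C = −Q_out m/V(t).
Separate: dm/m = −Q_out dt/V(t) ⇒ ln(m/m₀) = −(Q_out/(Q_in−Q_out)) ln(V/V₀).
m = m₀ (V₀/V)^(Q_out/(Q_in−Q_out)) = 3.24 × (577/1011.7)^(0.94258) = 1.9084 g.

1.91 g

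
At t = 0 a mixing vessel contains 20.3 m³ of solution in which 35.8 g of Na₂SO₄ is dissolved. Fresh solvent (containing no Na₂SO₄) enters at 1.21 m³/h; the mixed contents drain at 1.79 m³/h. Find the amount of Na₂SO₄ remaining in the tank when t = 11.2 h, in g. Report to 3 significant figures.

Total volume: dV/dt = Q_in − Q_out = -0.58000 m³/h, so V(t) = 20.3 − 0.58000 t and V(11.2) = 13.804 m³.
Solute balance: dm/dt = 0 − Q_out C = −Q_out m/V(t).
Separate: dm/m = −Q_out dt/V(t) ⇒ ln(m/m₀) = −(Q_out/(Q_in−Q_out)) ln(V/V₀).
m = m₀ (V₀/V)^(Q_out/(Q_in−Q_out)) = 35.8 × (20.3/13.804)^(-3.0862) = 10.889 g.

10.9 g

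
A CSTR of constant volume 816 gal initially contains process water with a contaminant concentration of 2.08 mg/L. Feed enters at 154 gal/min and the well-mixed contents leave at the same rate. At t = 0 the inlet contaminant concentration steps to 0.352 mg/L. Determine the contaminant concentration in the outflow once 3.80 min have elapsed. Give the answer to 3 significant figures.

1.20 mg/L

Mass balance on the solute (V constant): V dC/dt = Q(C_in − C).
Rewrite as dC/dt + C/τ = C_in/τ, τ = V/Q = 5.2987 min.
This is linear first-order; C(t) = C_in + (C₀ − C_in) e^(−t/τ).
C(3.80) = 0.352 + (2.08 − 0.352)·e^(−3.80/5.2987) = 0.352 + (1.7280)·0.48814 = 1.1955 mg/L.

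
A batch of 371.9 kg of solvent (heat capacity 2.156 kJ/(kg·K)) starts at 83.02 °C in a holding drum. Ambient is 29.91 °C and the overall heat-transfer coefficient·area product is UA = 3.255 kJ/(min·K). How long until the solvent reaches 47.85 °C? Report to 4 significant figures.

M c_p dT/dt = −UA(T − T_amb).
τ = M c_p/UA = 246.334 min; T_ss = T_amb = 29.9100 °C.
T(t) = T_ss + (T₀ − T_ss)e^(−t/τ); set T = 47.85:
t = −τ ln[(T − T_ss)/(T₀ − T_ss)] = −246.334 · ln(0.337789) = 267.354 min.

267.4 min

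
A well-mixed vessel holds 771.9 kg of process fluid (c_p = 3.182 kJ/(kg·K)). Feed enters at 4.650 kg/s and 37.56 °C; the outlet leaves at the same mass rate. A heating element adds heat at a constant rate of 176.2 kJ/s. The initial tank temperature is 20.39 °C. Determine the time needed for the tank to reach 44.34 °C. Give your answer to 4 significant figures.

288.0 s

Unsteady energy balance on the tank contents: M c_p dT/dt = ṁ c_p (T_in − T) + 176.2.
τ = M/ṁ = 166.000 s; T_ss = T_in + Q̇/(ṁ c_p) = 49.4684 °C.
T(t) = T_ss + (T₀ − T_ss) e^(−t/τ). Set T = 44.34:
e^(−t/τ) = (44.34 − 49.4684)/(20.39 − 49.4684) = 0.176364
t = −166.000 · ln(0.176364) = 288.044 s.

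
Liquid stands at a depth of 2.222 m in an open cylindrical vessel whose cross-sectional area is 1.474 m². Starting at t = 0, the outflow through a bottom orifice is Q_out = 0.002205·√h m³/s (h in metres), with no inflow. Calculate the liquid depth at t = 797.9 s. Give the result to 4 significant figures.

0.7989 m

With no inflow, A dh/dt = −0.002205 √h.
Separate and integrate: 2(√h − √h₀) = −(0.002205/A) t.
√h = √2.222 − 0.002205·797.9/(2·1.474) = 1.49064 − 0.596801 = 0.893836.
h = 0.893836² = 0.798944 m.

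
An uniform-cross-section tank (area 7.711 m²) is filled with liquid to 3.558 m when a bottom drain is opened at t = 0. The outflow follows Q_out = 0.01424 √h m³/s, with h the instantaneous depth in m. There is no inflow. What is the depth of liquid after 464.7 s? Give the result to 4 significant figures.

A dh/dt = −Q_out = −0.01424 √h.
∫ h^(−1/2) dh = −(0.01424/A) ∫ dt, giving 2√h = 2√h₀ − (0.01424/A) t.
√h = √3.558 − 0.01424·464.7/(2·7.711) = 1.88627 − 0.429084 = 1.45718.
h = 1.45718² = 2.12338 m.

2.123 m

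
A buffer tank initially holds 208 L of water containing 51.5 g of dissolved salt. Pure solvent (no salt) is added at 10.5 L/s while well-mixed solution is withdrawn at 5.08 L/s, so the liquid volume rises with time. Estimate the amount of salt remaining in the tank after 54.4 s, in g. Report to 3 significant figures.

22.5 g

Total volume: dV/dt = Q_in − Q_out = 5.4200 L/s, so V(t) = 208 + 5.4200 t and V(54.4) = 502.85 L.
No salt enters, so dm/dt = −Q_out · (m/V).
dm/m = −Q_out dt/(V₀ + 5.4200 t); integrating gives ln(m/m₀) = −(Q_out/(Q_in−Q_out)) ln(V/V₀).
m = m₀ (V₀/V)^(Q_out/(Q_in−Q_out)) = 51.5 × (208/502.85)^(0.93727) = 22.516 g.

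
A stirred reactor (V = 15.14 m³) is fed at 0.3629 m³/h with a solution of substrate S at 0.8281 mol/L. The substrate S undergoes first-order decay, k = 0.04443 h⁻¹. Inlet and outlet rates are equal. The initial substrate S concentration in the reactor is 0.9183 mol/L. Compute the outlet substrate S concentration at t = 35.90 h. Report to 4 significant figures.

0.3441 mol/L

Accumulation = in − out − consumed: V dC/dt = Q C_in − Q C − k V C.
dC/dt = (Q/V) C_in − (Q/V + k) C; effective rate a = Q/V + k = 0.0239696 + 0.04443 = 0.0683996 h⁻¹.
C_ss = Q C_in/(Q + kV) = 0.290195 mol/L; C(t) = C_ss + (C₀ − C_ss) e^(−a t).
C(35.90) = 0.290195 + (0.628105)·e^(−0.0683996·35.90) = 0.290195 + (0.628105)·0.0858163 = 0.344097 mol/L.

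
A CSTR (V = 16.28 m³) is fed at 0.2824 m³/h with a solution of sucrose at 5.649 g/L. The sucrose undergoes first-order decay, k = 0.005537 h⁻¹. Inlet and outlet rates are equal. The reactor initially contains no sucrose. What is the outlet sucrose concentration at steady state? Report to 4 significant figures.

4.282 g/L

V dC/dt = Q(C_in − C) − k V C.
At steady state: 0 = Q C_in − (Q + kV) C_ss, so C_ss = Q C_in/(Q + kV).
C_ss = 0.2824·5.649/(0.2824 + 0.005537·16.28) = 1.59528/0.372542 = 4.28214 g/L.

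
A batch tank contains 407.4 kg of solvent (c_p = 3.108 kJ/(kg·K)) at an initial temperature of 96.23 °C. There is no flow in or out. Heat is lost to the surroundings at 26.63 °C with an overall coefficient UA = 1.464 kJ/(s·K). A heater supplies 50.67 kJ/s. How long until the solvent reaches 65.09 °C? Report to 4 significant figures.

M c_p dT/dt = −UA(T − T_amb) + Q̇.
τ = M c_p/UA = 864.890 s; T_ss = T_amb + Q̇/UA = 26.63 + 50.67/1.464 = 61.2407 °C.
T(t) = T_ss + (T₀ − T_ss)e^(−t/τ); set T = 65.09:
t = −τ ln[(T − T_ss)/(T₀ − T_ss)] = −864.890 · ln(0.110015) = 1908.93 s.

1909 s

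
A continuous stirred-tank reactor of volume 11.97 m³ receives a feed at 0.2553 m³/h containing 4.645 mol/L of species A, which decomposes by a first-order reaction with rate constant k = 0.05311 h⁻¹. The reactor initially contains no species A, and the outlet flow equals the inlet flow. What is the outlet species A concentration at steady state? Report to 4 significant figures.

1.331 mol/L

Accumulation = in − out − consumed: V dC/dt = Q C_in − Q C − k V C.
At steady state: 0 = Q C_in − (Q + kV) C_ss, so C_ss = Q C_in/(Q + kV).
C_ss = 0.2553·4.645/(0.2553 + 0.05311·11.97) = 1.18587/0.891027 = 1.33090 mol/L.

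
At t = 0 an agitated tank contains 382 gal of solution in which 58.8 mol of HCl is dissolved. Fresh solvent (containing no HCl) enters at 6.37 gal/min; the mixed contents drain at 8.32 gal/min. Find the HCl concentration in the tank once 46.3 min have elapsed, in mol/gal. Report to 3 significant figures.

0.0638 mol/gal

Let m(t) be the amount of HCl. Volume: V(t) = V₀ + (Q_in − Q_out) t = 382 − 1.9500 t; V(46.3) = 291.72 gal.
No HCl enters, so dm/dt = −Q_out · (m/V).
dm/m = −Q_out dt/(V₀ − 1.9500 t); integrating gives ln(m/m₀) = −(Q_out/(Q_in−Q_out)) ln(V/V₀).
m = m₀ (V₀/V)^(Q_out/(Q_in−Q_out)) = 58.8 × (382/291.72)^(-4.2667) = 18.609 mol.
C = m/V = 18.609/291.72 = 0.063793 mol/gal.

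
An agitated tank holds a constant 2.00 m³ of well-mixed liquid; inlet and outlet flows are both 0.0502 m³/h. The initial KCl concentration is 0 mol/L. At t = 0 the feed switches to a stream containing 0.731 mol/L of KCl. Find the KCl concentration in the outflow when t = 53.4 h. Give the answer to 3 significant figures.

Accumulation = in − out for the solute gives V dC/dt = Q(C_in − C).
Rewrite as dC/dt + C/τ = C_in/τ, τ = V/Q = 39.841 h.
Integrating: C(t) = C_in + (C₀ − C_in) e^(−t/τ).
C(53.4) = 0.731 + (0 − 0.731)·e^(−53.4/39.841) = 0.731 + (-0.73100)·0.26176 = 0.53966 mol/L.

0.540 mol/L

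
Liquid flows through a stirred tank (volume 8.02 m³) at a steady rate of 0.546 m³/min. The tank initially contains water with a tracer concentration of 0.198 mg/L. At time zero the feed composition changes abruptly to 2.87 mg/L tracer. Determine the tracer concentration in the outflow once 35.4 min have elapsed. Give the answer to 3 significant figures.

Transient balance on the dissolved component: V dC/dt = Q(C_in − C).
Time constant τ = V/Q = 8.02/0.546 = 14.689 min.
This is linear first-order; C(t) = C_in + (C₀ − C_in) e^(−t/τ).
C(35.4) = 2.87 + (0.198 − 2.87)·e^(−35.4/14.689) = 2.87 + (-2.6720)·0.089813 = 2.6300 mg/L.

2.63 mg/L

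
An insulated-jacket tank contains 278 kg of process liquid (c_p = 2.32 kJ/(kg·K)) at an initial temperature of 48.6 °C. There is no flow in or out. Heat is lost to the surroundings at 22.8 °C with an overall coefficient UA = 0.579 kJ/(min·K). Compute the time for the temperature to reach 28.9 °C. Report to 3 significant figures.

1610 min

Unsteady energy balance on the tank contents: M c_p dT/dt = −UA(T − T_amb).
τ = M c_p/UA = 1113.9 min; T_ss = T_amb = 22.800 °C.
T(t) = T_ss + (T₀ − T_ss)e^(−t/τ); set T = 28.9:
t = −τ ln[(T − T_ss)/(T₀ − T_ss)] = −1113.9 · ln(0.23643) = 1606.4 min.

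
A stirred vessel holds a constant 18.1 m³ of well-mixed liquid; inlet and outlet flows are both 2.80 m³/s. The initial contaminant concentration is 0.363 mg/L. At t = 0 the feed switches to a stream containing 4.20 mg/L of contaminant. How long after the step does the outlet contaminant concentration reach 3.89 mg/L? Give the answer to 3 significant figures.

16.3 s

Unsteady species balance (constant V, well mixed): V dC/dt = Q(C_in − C), so τ = V/Q = 6.4643 s.
C(t) = C_in + (C₀ − C_in) e^(−t/τ). Set C = 3.89 and solve for t:
e^(−t/τ) = (C − C_in)/(C₀ − C_in) = (3.89 − 4.20)/(0.363 − 4.20) = 0.080792
t = −τ ln(…) = 6.4643 × 2.5159 = 16.263 s.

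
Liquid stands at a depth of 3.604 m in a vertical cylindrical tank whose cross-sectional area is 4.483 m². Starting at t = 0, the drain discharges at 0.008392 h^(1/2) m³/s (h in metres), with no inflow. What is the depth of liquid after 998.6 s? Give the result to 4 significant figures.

Unsteady balance on liquid volume: A dh/dt = −0.008392 √h.
This is separable: 2 d(√h)/dt = −0.008392/A, so √h = √h₀ − (0.008392/(2A)) t.
√h = √3.604 − 0.008392·998.6/(2·4.483) = 1.89842 − 0.934670 = 0.963750.
h = 0.963750² = 0.928815 m.

0.9288 m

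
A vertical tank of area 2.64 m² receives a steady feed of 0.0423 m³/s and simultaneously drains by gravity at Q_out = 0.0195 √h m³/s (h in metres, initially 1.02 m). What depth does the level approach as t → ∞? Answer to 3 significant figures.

4.71 m

A dh/dt = Q_in − 0.0195 √h. Steady state requires inflow = outflow:
Q_in = 0.0195 √h_ss ⇒ √h_ss = 0.0423/0.0195 = 2.1692.
h_ss = 2.1692² = 4.7056 m. (Since h₀ = 1.02 m < h_ss, the level will rise toward this value.)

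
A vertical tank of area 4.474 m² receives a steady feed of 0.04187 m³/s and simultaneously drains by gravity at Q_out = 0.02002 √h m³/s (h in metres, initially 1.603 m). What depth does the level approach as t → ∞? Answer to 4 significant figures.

4.374 m

Level balance: A dh/dt = 0.04187 − 0.02002 √h. Setting dh/dt = 0:
Q_in = 0.02002 √h_ss ⇒ √h_ss = 0.04187/0.02002 = 2.09141.
h_ss = 2.09141² = 4.37399 m. (Since h₀ = 1.603 m < h_ss, the level will rise toward this value.)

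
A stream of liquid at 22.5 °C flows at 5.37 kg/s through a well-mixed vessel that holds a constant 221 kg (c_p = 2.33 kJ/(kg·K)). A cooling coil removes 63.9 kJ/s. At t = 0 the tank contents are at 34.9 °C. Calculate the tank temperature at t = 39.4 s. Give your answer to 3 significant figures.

Heat balance on the well-mixed liquid: M c_p dT/dt = ṁ c_p (T_in − T) − 63.9.
τ = M/ṁ = 41.155 s; T_ss = T_in − Q̇/(ṁ c_p) = 22.5 − 63.9/(5.37·2.33) = 17.393 °C.
This is linear first-order; T(t) = T_ss + (T₀ − T_ss) e^(−t/τ).
T(39.4) = 17.393 + (17.507)·e^(−39.4/41.155) = 17.393 + (17.507)·0.38390 = 24.114 °C.

24.1 °C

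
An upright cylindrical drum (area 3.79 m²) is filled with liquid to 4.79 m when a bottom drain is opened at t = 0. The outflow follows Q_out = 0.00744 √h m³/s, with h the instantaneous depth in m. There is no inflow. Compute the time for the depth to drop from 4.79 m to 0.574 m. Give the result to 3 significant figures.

Unsteady balance on liquid volume: A dh/dt = −0.00744 √h.
∫ h^(−1/2) dh = −(0.00744/A) ∫ dt, giving 2√h = 2√h₀ − (0.00744/A) t.
t = 2A(√h₀ − √h)/0.00744 = 2·3.79·(√4.79 − √0.574)/0.00744
  = 7.5800 × (2.1886 − 0.75763) / 0.00744 = 1457.9 s.

1460 s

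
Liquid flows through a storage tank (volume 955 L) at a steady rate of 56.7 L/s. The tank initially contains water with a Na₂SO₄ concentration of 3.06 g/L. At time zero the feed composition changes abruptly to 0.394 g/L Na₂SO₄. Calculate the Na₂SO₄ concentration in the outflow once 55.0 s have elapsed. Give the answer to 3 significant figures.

Accumulation = in − out for the solute gives V dC/dt = Q(C_in − C).
So dC/dt = (C_in − C)/τ with τ = V/Q = 955/56.7 = 16.843 s.
Integrating: C(t) = C_in + (C₀ − C_in) e^(−t/τ).
C(55.0) = 0.394 + (3.06 − 0.394)·e^(−55.0/16.843) = 0.394 + (2.6660)·0.038180 = 0.49579 g/L.

0.496 g/L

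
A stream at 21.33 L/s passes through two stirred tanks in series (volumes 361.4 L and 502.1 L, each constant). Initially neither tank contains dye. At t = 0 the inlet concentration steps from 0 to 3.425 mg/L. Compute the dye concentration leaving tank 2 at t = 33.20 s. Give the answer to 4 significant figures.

1.682 mg/L

Time constants: τᵢ = Vᵢ/Q for each well-mixed tank.
τ₁ = 361.4/21.33 = 16.9433 s; τ₂ = 502.1/21.33 = 23.5396 s.
Solving the cascade with C₁(0)=C₂(0)=0 gives C₂(t) = C_in[1 − (τ₁ e^(−t/τ₁) − τ₂ e^(−t/τ₂))/(τ₁ − τ₂)].
At t = 33.20: e^(−t/τ₁) = 0.140932, e^(−t/τ₂) = 0.244048.
C₂ = 3.425·[1 − (16.9433·0.140932 − 23.5396·0.244048)/(-6.59634)] = 3.425·0.491087 = 1.68197 mg/L.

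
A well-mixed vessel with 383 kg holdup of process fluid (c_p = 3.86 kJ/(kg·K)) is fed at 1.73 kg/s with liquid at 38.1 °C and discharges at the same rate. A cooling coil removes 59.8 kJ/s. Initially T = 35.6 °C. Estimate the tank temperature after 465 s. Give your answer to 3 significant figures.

M c_p dT/dt = ṁ c_p (T_in − T) − Q̇.
Rearrange: dT/dt = (T_ss − T)/τ with τ = M/ṁ = 221.39 s and T_ss = T_in − Q̇/(ṁ c_p) = 29.145 °C.
T approaches T_ss exponentially: T(t) = T_ss + (T₀ − T_ss) e^(−t/τ).
T(465) = 29.145 + (6.4550)·e^(−465/221.39) = 29.145 + (6.4550)·0.12241 = 29.935 °C.

29.9 °C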